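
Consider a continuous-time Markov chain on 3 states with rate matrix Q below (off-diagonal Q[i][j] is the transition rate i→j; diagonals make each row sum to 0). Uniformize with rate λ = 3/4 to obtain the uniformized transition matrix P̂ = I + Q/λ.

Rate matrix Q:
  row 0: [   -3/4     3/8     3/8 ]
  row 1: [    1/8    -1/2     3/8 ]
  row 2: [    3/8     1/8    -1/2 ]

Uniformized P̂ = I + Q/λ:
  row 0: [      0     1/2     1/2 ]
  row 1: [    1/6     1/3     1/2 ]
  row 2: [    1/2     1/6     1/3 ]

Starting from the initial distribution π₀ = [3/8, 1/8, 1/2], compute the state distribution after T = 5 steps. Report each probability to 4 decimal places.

t=0: π = [0.3750, 0.1250, 0.5000]
t=1: π = [0.2708, 0.3125, 0.4167]
t=2: π = [0.2604, 0.3090, 0.4306]
t=3: π = [0.2668, 0.3050, 0.4282]
t=4: π = [0.2649, 0.3064, 0.4286]
t=5: π = [0.2654, 0.3061, 0.4286]

π = [0.2654, 0.3061, 0.4286]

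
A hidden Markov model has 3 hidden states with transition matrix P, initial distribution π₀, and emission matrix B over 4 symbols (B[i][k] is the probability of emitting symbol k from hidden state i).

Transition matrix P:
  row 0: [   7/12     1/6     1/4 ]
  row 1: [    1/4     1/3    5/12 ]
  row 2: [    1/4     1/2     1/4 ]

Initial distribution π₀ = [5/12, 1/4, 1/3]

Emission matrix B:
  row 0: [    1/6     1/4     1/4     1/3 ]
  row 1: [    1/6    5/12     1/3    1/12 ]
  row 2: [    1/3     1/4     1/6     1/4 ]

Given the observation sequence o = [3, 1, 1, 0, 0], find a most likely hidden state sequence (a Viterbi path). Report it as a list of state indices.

path = [0, 0, 0, 0, 0]

t=0: δ = [1.389e-01, 2.083e-02, 8.333e-02]  (obs o_0=3)
t=1: δ = [2.025e-02, 1.736e-02, 8.681e-03]  ψ = [0, 2, 0]  (obs o_1=1)
t=2: δ = [2.954e-03, 2.411e-03, 1.808e-03]  ψ = [0, 1, 1]  (obs o_2=1)
t=3: δ = [2.872e-04, 1.507e-04, 3.349e-04]  ψ = [0, 2, 1]  (obs o_3=0)
t=4: δ = [2.792e-05, 2.791e-05, 2.791e-05]  ψ = [0, 2, 2]  (obs o_4=0)
backtrack: best end state = 0; path = [0, 0, 0, 0, 0]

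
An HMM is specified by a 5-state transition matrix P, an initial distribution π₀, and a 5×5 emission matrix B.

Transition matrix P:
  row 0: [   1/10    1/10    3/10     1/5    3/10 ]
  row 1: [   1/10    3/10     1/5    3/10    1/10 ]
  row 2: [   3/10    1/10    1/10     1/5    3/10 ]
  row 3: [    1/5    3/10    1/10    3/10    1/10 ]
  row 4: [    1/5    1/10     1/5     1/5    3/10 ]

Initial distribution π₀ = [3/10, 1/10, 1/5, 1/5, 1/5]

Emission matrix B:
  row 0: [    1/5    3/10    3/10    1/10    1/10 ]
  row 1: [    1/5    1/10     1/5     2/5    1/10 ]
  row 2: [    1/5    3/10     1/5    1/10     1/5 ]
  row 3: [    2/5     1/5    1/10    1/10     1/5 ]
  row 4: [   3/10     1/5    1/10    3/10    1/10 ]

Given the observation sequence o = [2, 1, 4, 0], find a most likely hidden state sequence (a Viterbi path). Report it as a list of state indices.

path = [0, 2, 3, 3]

t=0: δ = [9.000e-02, 2.000e-02, 4.000e-02, 2.000e-02, 2.000e-02]  (obs o_0=2)
t=1: δ = [3.600e-03, 9.000e-04, 8.100e-03, 3.600e-03, 5.400e-03]  ψ = [2, 0, 0, 0, 0]  (obs o_1=1)
t=2: δ = [2.430e-04, 1.080e-04, 2.160e-04, 3.240e-04, 2.430e-04]  ψ = [2, 3, 0, 2, 2]  (obs o_2=4)
t=3: δ = [1.296e-05, 1.944e-05, 1.458e-05, 3.888e-05, 2.187e-05]  ψ = [2, 3, 0, 3, 0]  (obs o_3=0)
backtrack: best end state = 3; path = [0, 2, 3, 3]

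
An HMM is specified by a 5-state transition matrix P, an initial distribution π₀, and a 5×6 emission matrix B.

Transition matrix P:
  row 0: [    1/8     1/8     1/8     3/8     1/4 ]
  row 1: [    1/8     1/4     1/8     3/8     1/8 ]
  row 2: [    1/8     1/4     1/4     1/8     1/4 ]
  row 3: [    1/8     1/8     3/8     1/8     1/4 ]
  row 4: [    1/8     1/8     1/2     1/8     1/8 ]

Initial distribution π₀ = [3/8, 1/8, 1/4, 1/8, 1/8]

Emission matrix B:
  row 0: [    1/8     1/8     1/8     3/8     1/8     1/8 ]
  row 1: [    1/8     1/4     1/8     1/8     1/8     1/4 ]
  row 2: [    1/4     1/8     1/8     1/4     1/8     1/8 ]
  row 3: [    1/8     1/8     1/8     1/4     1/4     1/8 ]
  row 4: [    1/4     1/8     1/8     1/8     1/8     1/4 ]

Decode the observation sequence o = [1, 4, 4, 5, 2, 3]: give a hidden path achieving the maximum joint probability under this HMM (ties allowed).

t=0: δ = [4.688e-02, 3.125e-02, 3.125e-02, 1.562e-02, 1.562e-02]  (obs o_0=1)
t=1: δ = [7.324e-04, 9.766e-04, 9.766e-04, 4.395e-03, 1.465e-03]  ψ = [0, 1, 2, 0, 0]  (obs o_1=4)
t=2: δ = [6.866e-05, 6.866e-05, 2.060e-04, 1.373e-04, 1.373e-04]  ψ = [3, 3, 3, 3, 3]  (obs o_2=4)
t=3: δ = [3.219e-06, 1.287e-05, 8.583e-06, 3.219e-06, 1.287e-05]  ψ = [2, 2, 4, 0, 2]  (obs o_3=5)
t=4: δ = [2.012e-07, 4.023e-07, 8.047e-07, 6.035e-07, 2.682e-07]  ψ = [1, 1, 4, 1, 2]  (obs o_4=2)
t=5: δ = [3.772e-08, 2.515e-08, 5.658e-08, 3.772e-08, 2.515e-08]  ψ = [2, 2, 3, 1, 2]  (obs o_5=3)
backtrack: best end state = 2; path = [0, 3, 2, 1, 3, 2]

path = [0, 3, 2, 1, 3, 2]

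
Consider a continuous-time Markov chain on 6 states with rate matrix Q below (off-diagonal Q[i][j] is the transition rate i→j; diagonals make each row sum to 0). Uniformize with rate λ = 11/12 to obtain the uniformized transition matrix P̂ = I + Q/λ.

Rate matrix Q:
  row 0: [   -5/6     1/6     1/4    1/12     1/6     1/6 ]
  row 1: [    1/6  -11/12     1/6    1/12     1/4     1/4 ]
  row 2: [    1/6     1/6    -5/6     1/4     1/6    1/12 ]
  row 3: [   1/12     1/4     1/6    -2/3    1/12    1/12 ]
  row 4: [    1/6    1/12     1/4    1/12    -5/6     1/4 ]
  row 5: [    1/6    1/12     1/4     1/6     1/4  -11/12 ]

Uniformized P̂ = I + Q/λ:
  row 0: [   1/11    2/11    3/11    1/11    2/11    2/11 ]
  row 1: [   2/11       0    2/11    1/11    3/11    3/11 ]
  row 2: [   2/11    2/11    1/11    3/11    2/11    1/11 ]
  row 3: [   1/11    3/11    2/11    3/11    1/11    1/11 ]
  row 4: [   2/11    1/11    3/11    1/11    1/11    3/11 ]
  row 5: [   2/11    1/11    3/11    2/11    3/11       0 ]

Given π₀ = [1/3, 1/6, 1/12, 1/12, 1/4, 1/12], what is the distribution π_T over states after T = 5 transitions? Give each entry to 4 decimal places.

t=0: π = [0.3333, 0.1667, 0.0833, 0.0833, 0.2500, 0.0833]
t=1: π = [0.1439, 0.1288, 0.2348, 0.1288, 0.1742, 0.1894]
t=2: π = [0.1570, 0.1371, 0.2066, 0.1742, 0.1832, 0.1419]
t=3: π = [0.1517, 0.1432, 0.2069, 0.1731, 0.1747, 0.1505]
t=4: π = [0.1523, 0.1420, 0.2064, 0.1737, 0.1769, 0.1488]
t=5: π = [0.1522, 0.1422, 0.2065, 0.1735, 0.1764, 0.1492]

π = [0.1522, 0.1422, 0.2065, 0.1735, 0.1764, 0.1492]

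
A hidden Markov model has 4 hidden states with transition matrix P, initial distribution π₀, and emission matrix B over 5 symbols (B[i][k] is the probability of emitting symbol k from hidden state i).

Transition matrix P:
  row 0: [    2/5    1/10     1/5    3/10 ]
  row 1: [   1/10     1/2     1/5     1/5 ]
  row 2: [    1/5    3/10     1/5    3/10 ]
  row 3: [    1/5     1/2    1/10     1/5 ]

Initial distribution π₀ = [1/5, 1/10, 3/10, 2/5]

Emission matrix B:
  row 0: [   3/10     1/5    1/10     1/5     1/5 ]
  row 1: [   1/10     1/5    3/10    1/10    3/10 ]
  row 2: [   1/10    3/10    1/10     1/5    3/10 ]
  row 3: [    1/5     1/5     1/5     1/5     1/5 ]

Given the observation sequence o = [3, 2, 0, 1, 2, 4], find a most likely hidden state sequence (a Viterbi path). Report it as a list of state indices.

path = [3, 1, 1, 1, 1, 1]

t=0: δ = [4.000e-02, 1.000e-02, 6.000e-02, 8.000e-02]  (obs o_0=3)
t=1: δ = [1.600e-03, 1.200e-02, 1.200e-03, 3.600e-03]  ψ = [0, 3, 2, 2]  (obs o_1=2)
t=2: δ = [3.600e-04, 6.000e-04, 2.400e-04, 4.800e-04]  ψ = [1, 1, 1, 1]  (obs o_2=0)
t=3: δ = [2.880e-05, 6.000e-05, 3.600e-05, 2.400e-05]  ψ = [0, 1, 1, 1]  (obs o_3=1)
t=4: δ = [1.152e-06, 9.000e-06, 1.200e-06, 2.400e-06]  ψ = [0, 1, 1, 1]  (obs o_4=2)
t=5: δ = [1.800e-07, 1.350e-06, 5.400e-07, 3.600e-07]  ψ = [1, 1, 1, 1]  (obs o_5=4)
backtrack: best end state = 1; path = [3, 1, 1, 1, 1, 1]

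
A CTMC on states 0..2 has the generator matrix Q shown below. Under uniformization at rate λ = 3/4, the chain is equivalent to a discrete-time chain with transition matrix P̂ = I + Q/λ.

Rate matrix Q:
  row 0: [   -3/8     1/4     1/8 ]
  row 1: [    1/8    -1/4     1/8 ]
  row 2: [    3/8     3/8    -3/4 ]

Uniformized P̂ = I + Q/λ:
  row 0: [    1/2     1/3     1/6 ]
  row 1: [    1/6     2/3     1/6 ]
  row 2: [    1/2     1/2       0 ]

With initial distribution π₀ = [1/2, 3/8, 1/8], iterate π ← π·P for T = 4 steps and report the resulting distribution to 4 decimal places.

t=0: π = [0.5000, 0.3750, 0.1250]
t=1: π = [0.3750, 0.4792, 0.1458]
t=2: π = [0.3403, 0.5174, 0.1424]
t=3: π = [0.3275, 0.5295, 0.1429]
t=4: π = [0.3235, 0.5337, 0.1428]

π = [0.3235, 0.5337, 0.1428]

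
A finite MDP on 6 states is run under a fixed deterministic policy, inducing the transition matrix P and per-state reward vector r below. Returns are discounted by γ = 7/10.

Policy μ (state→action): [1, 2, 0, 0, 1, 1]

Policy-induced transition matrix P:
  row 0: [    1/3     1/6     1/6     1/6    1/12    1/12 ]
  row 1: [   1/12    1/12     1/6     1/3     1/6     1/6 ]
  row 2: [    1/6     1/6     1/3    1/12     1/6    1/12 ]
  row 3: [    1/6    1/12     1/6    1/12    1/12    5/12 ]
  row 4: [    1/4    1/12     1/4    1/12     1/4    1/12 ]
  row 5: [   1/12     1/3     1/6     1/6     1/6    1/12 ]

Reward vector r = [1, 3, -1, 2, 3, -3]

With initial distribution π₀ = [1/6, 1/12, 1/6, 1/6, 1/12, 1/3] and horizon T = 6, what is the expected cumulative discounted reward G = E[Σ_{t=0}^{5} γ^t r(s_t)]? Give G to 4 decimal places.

G = 1.3437

t=0: π = [0.1667, 0.0833, 0.1667, 0.1667, 0.0833, 0.3333], E[r] = -0.1667, γ^t·E[r] = -0.166667, running G = -0.166667
t=1: π = [0.1667, 0.1944, 0.2014, 0.1458, 0.1458, 0.1458], E[r] = 0.8403, γ^t·E[r] = 0.588194, running G = 0.421528
t=2: π = [0.1782, 0.1505, 0.2124, 0.1580, 0.1528, 0.1481], E[r] = 0.7471, γ^t·E[r] = 0.366082, running G = 0.787610
t=3: π = [0.1842, 0.1529, 0.2148, 0.1481, 0.1514, 0.1485], E[r] = 0.7330, γ^t·E[r] = 0.251427, running G = 1.039037
t=4: π = [0.1849, 0.1537, 0.2151, 0.1493, 0.1516, 0.1455], E[r] = 0.7479, γ^t·E[r] = 0.179570, running G = 1.218608
t=5: π = [0.1852, 0.1530, 0.2151, 0.1493, 0.1515, 0.1459], E[r] = 0.7443, γ^t·E[r] = 0.125099, running G = 1.343707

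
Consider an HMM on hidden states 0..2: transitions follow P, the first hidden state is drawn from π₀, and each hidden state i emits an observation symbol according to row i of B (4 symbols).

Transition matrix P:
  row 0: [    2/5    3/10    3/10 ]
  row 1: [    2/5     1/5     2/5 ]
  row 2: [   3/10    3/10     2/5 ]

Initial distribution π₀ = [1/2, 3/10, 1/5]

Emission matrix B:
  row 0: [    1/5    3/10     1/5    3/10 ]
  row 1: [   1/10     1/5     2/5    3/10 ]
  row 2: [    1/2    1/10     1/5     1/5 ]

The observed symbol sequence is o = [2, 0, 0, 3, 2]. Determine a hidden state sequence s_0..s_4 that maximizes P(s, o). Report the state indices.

t=0: δ = [1.000e-01, 1.200e-01, 4.000e-02]  (obs o_0=2)
t=1: δ = [9.600e-03, 3.000e-03, 2.400e-02]  ψ = [1, 0, 1]  (obs o_1=0)
t=2: δ = [1.440e-03, 7.200e-04, 4.800e-03]  ψ = [2, 2, 2]  (obs o_2=0)
t=3: δ = [4.320e-04, 4.320e-04, 3.840e-04]  ψ = [2, 2, 2]  (obs o_3=3)
t=4: δ = [3.456e-05, 5.184e-05, 3.456e-05]  ψ = [0, 0, 1]  (obs o_4=2)
backtrack: best end state = 1; path = [1, 2, 2, 0, 1]

path = [1, 2, 2, 0, 1]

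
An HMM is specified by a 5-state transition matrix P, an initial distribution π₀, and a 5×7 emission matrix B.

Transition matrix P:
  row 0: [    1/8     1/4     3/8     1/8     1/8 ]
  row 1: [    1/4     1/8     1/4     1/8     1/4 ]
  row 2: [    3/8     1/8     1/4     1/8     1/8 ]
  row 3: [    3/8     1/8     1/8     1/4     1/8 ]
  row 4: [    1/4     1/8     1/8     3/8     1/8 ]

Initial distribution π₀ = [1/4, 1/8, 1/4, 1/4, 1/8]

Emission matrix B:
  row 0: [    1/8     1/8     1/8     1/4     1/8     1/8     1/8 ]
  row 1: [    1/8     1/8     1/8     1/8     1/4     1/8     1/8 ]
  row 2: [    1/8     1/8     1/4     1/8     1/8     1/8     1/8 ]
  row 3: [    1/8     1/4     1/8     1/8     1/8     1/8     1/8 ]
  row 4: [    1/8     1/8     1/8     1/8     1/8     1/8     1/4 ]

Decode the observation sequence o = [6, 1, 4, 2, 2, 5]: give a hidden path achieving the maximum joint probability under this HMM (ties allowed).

path = [4, 3, 0, 2, 2, 0]

t=0: δ = [3.125e-02, 1.562e-02, 3.125e-02, 3.125e-02, 3.125e-02]  (obs o_0=6)
t=1: δ = [1.465e-03, 9.766e-04, 1.465e-03, 2.930e-03, 4.883e-04]  ψ = [2, 0, 0, 4, 0]  (obs o_1=1)
t=2: δ = [1.373e-04, 9.155e-05, 6.866e-05, 9.155e-05, 4.578e-05]  ψ = [3, 0, 0, 3, 3]  (obs o_2=4)
t=3: δ = [4.292e-06, 4.292e-06, 1.287e-05, 2.861e-06, 2.861e-06]  ψ = [3, 0, 0, 3, 1]  (obs o_3=2)
t=4: δ = [6.035e-07, 2.012e-07, 8.047e-07, 2.012e-07, 2.012e-07]  ψ = [2, 2, 2, 2, 2]  (obs o_4=2)
t=5: δ = [3.772e-08, 1.886e-08, 2.829e-08, 1.257e-08, 1.257e-08]  ψ = [2, 0, 0, 2, 2]  (obs o_5=5)
backtrack: best end state = 0; path = [4, 3, 0, 2, 2, 0]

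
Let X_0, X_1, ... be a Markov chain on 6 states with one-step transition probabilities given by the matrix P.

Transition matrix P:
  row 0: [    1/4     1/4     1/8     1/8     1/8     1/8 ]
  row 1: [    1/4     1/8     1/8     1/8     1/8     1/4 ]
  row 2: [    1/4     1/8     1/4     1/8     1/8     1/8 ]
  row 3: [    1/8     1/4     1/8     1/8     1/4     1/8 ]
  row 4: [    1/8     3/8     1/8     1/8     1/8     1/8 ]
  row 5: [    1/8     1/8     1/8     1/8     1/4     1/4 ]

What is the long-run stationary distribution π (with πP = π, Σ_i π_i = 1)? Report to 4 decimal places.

π = [0.1926, 0.2052, 0.1429, 0.1250, 0.1621, 0.1722]

Balance equations π_j = Σ_i π_i·P[i][j]:
  π_0 = 1/4·π_0 + 1/4·π_1 + 1/4·π_2 + 1/8·π_3 + 1/8·π_4 + 1/8·π_5
  π_1 = 1/4·π_0 + 1/8·π_1 + 1/8·π_2 + 1/4·π_3 + 3/8·π_4 + 1/8·π_5
  π_2 = 1/8·π_0 + 1/8·π_1 + 1/4·π_2 + 1/8·π_3 + 1/8·π_4 + 1/8·π_5
  π_3 = 1/8·π_0 + 1/8·π_1 + 1/8·π_2 + 1/8·π_3 + 1/8·π_4 + 1/8·π_5
  π_4 = 1/8·π_0 + 1/8·π_1 + 1/8·π_2 + 1/4·π_3 + 1/8·π_4 + 1/4·π_5
  normalize: π_0 + π_1 + π_2 + π_3 + π_4 + π_5 = 1
Solving the linear system gives exactly π = [5511/28616, 839/4088, 1/7, 1/8, 580/3577, 4927/28616].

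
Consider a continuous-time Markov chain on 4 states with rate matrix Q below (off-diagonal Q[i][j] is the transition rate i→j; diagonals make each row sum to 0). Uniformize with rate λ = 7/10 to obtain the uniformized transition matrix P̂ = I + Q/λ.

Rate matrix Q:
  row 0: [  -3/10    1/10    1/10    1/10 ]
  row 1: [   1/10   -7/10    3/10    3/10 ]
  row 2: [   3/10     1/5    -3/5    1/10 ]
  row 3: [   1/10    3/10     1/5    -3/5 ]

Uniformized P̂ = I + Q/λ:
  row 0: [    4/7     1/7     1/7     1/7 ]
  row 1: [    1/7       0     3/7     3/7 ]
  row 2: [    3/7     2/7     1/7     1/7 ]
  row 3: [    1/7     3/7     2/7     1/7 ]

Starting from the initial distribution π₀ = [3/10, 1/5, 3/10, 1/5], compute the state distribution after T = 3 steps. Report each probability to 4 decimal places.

π = [0.3641, 0.2055, 0.2297, 0.2006]

t=0: π = [0.3000, 0.2000, 0.3000, 0.2000]
t=1: π = [0.3571, 0.2143, 0.2286, 0.2000]
t=2: π = [0.3612, 0.2020, 0.2327, 0.2041]
t=3: π = [0.3641, 0.2055, 0.2297, 0.2006]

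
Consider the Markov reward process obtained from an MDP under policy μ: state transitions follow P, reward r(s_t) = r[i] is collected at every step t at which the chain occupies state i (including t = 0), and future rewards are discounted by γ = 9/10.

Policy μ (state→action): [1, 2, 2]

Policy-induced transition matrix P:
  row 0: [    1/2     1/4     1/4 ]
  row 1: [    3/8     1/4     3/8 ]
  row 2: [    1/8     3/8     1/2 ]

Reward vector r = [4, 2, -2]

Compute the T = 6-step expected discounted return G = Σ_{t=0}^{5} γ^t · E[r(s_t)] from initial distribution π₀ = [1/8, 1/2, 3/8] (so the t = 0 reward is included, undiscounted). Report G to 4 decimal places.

G = 4.6595

t=0: π = [0.1250, 0.5000, 0.3750], E[r] = 0.7500, γ^t·E[r] = 0.750000, running G = 0.750000
t=1: π = [0.2969, 0.2969, 0.4063], E[r] = 0.9688, γ^t·E[r] = 0.871875, running G = 1.621875
t=2: π = [0.3105, 0.3008, 0.3887], E[r] = 1.0664, γ^t·E[r] = 0.863789, running G = 2.485664
t=3: π = [0.3167, 0.2986, 0.3848], E[r] = 1.0942, γ^t·E[r] = 0.797700, running G = 3.283364
t=4: π = [0.3184, 0.2981, 0.3835], E[r] = 1.1027, γ^t·E[r] = 0.723496, running G = 4.006860
t=5: π = [0.3189, 0.2979, 0.3831], E[r] = 1.1053, γ^t·E[r] = 0.652656, running G = 4.659515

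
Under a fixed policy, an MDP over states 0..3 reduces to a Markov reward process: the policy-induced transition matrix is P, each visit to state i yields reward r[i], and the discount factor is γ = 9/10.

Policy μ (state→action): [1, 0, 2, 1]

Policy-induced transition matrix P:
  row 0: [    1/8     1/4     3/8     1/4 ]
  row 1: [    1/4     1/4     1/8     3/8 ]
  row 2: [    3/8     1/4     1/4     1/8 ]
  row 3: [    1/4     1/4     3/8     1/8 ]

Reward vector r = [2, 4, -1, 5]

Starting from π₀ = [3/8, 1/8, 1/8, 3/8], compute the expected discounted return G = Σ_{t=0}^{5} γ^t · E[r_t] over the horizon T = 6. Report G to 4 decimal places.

t=0: π = [0.3750, 0.1250, 0.1250, 0.3750], E[r] = 3.0000, γ^t·E[r] = 3.000000, running G = 3.000000
t=1: π = [0.2188, 0.2500, 0.3281, 0.2031], E[r] = 2.1250, γ^t·E[r] = 1.912500, running G = 4.912500
t=2: π = [0.2637, 0.2500, 0.2715, 0.2148], E[r] = 2.3301, γ^t·E[r] = 1.887363, running G = 6.799863
t=3: π = [0.2510, 0.2500, 0.2786, 0.2205], E[r] = 2.3257, γ^t·E[r] = 1.695423, running G = 8.495287
t=4: π = [0.2534, 0.2500, 0.2777, 0.2189], E[r] = 2.3236, γ^t·E[r] = 1.524499, running G = 10.019786
t=5: π = [0.2530, 0.2500, 0.2778, 0.2192], E[r] = 2.3242, γ^t·E[r] = 1.372401, running G = 11.392187

G = 11.3922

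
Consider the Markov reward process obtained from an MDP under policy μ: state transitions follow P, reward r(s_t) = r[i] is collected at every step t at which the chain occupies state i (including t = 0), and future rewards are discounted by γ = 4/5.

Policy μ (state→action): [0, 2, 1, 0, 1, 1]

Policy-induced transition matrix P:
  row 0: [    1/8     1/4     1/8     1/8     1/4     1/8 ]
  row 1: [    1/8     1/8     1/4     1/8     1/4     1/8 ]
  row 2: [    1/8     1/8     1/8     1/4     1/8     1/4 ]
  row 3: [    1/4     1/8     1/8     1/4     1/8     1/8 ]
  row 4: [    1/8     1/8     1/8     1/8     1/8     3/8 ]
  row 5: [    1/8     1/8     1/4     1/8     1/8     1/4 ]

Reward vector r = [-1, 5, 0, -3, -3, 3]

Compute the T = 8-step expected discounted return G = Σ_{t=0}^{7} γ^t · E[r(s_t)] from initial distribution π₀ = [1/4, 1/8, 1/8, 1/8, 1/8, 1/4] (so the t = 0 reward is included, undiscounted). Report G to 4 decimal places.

t=0: π = [0.2500, 0.1250, 0.1250, 0.1250, 0.1250, 0.2500], E[r] = 0.3750, γ^t·E[r] = 0.375000, running G = 0.375000
t=1: π = [0.1406, 0.1563, 0.1719, 0.1563, 0.1719, 0.2031], E[r] = 0.2656, γ^t·E[r] = 0.212500, running G = 0.587500
t=2: π = [0.1445, 0.1426, 0.1699, 0.1660, 0.1621, 0.2148], E[r] = 0.2285, γ^t·E[r] = 0.146250, running G = 0.733750
t=3: π = [0.1458, 0.1431, 0.1697, 0.1670, 0.1609, 0.2136], E[r] = 0.2268, γ^t·E[r] = 0.116125, running G = 0.849875
t=4: π = [0.1459, 0.1432, 0.1696, 0.1671, 0.1611, 0.2131], E[r] = 0.2251, γ^t·E[r] = 0.092188, running G = 0.942063
t=5: π = [0.1459, 0.1432, 0.1695, 0.1671, 0.1611, 0.2131], E[r] = 0.2250, γ^t·E[r] = 0.073719, running G = 1.015781
t=6: π = [0.1459, 0.1432, 0.1695, 0.1671, 0.1611, 0.2131], E[r] = 0.2250, γ^t·E[r] = 0.058979, running G = 1.074760
t=7: π = [0.1459, 0.1432, 0.1695, 0.1671, 0.1611, 0.2131], E[r] = 0.2250, γ^t·E[r] = 0.047184, running G = 1.121945

G = 1.1219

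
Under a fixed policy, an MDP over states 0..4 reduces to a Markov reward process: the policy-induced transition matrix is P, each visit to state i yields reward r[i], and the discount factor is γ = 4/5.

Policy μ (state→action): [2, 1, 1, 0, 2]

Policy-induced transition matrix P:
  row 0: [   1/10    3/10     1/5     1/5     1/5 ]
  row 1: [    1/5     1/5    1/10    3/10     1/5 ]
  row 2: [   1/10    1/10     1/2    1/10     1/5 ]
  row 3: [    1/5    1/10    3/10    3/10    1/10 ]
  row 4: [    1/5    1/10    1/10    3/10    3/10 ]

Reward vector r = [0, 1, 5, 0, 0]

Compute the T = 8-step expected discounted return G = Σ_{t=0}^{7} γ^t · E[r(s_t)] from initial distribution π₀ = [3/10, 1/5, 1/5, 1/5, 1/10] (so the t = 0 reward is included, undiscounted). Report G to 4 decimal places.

t=0: π = [0.3000, 0.2000, 0.2000, 0.2000, 0.1000], E[r] = 1.2000, γ^t·E[r] = 1.200000, running G = 1.200000
t=1: π = [0.1500, 0.1800, 0.2500, 0.2300, 0.1900], E[r] = 1.4300, γ^t·E[r] = 1.144000, running G = 2.344000
t=2: π = [0.1600, 0.1480, 0.2610, 0.2350, 0.1960], E[r] = 1.4530, γ^t·E[r] = 0.929920, running G = 3.273920
t=3: π = [0.1579, 0.1468, 0.2674, 0.2318, 0.1961], E[r] = 1.4838, γ^t·E[r] = 0.759706, running G = 4.033626
t=4: π = [0.1575, 0.1463, 0.2691, 0.2307, 0.1964], E[r] = 1.4918, γ^t·E[r] = 0.611045, running G = 4.644671
t=5: π = [0.1573, 0.1461, 0.2695, 0.2304, 0.1966], E[r] = 1.4938, γ^t·E[r] = 0.489490, running G = 5.134161
t=6: π = [0.1573, 0.1461, 0.2696, 0.2304, 0.1966], E[r] = 1.4943, γ^t·E[r] = 0.391710, running G = 5.525871
t=7: π = [0.1573, 0.1461, 0.2697, 0.2303, 0.1966], E[r] = 1.4944, γ^t·E[r] = 0.313389, running G = 5.839260

G = 5.8393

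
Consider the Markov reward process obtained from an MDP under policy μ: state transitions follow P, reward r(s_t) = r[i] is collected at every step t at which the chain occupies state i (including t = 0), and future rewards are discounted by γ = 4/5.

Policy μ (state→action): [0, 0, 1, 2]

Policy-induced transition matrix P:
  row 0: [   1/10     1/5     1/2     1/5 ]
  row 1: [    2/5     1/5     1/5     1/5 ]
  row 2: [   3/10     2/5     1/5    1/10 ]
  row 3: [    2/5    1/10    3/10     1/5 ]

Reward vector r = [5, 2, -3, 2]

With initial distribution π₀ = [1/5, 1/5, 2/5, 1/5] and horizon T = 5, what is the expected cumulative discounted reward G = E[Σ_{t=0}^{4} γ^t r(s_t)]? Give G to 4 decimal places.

t=0: π = [0.2000, 0.2000, 0.4000, 0.2000], E[r] = 0.6000, γ^t·E[r] = 0.600000, running G = 0.600000
t=1: π = [0.3000, 0.2600, 0.2800, 0.1600], E[r] = 1.5000, γ^t·E[r] = 1.200000, running G = 1.800000
t=2: π = [0.2820, 0.2400, 0.3060, 0.1720], E[r] = 1.3160, γ^t·E[r] = 0.842240, running G = 2.642240
t=3: π = [0.2848, 0.2440, 0.3018, 0.1694], E[r] = 1.3454, γ^t·E[r] = 0.688845, running G = 3.331085
t=4: π = [0.2844, 0.2434, 0.3024, 0.1698], E[r] = 1.3412, γ^t·E[r] = 0.549372, running G = 3.880457

G = 3.8805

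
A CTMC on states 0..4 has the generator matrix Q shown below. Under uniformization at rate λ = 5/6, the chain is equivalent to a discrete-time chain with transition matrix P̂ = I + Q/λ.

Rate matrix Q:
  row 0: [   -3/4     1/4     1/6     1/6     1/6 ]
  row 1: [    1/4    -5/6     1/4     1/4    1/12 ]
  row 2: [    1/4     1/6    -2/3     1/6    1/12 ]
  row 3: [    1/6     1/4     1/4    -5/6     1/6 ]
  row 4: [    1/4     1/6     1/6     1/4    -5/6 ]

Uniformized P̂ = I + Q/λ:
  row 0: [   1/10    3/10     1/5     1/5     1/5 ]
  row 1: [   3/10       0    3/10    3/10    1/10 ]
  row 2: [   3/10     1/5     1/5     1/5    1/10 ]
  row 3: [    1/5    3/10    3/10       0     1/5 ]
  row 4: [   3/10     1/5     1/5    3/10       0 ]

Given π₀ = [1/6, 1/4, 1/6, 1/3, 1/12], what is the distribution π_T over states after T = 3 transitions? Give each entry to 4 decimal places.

t=0: π = [0.1667, 0.2500, 0.1667, 0.3333, 0.0833]
t=1: π = [0.2333, 0.2000, 0.2583, 0.1667, 0.1417]
t=2: π = [0.2367, 0.2000, 0.2367, 0.2008, 0.1258]
t=3: π = [0.2326, 0.2038, 0.2401, 0.1924, 0.1312]

π = [0.2326, 0.2038, 0.2401, 0.1924, 0.1312]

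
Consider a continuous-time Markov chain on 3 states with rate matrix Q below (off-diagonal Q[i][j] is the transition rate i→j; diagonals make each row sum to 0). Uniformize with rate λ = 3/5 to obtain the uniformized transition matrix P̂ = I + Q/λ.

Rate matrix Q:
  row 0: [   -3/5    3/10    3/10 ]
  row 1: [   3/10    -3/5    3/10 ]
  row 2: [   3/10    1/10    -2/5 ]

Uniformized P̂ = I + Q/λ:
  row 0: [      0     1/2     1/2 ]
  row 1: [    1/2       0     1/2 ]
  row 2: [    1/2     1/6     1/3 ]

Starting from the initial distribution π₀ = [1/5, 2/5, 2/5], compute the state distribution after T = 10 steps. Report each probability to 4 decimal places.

π = [0.3332, 0.2382, 0.4286]

t=0: π = [0.2000, 0.4000, 0.4000]
t=1: π = [0.4000, 0.1667, 0.4333]
t=2: π = [0.3000, 0.2722, 0.4278]
t=3: π = [0.3500, 0.2213, 0.4287]
t=4: π = [0.3250, 0.2465, 0.4285]
t=5: π = [0.3375, 0.2339, 0.4286]
t=6: π = [0.3313, 0.2402, 0.4286]
t=7: π = [0.3344, 0.2371, 0.4286]
t=8: π = [0.3328, 0.2386, 0.4286]
t=9: π = [0.3336, 0.2378, 0.4286]
t=10: π = [0.3332, 0.2382, 0.4286]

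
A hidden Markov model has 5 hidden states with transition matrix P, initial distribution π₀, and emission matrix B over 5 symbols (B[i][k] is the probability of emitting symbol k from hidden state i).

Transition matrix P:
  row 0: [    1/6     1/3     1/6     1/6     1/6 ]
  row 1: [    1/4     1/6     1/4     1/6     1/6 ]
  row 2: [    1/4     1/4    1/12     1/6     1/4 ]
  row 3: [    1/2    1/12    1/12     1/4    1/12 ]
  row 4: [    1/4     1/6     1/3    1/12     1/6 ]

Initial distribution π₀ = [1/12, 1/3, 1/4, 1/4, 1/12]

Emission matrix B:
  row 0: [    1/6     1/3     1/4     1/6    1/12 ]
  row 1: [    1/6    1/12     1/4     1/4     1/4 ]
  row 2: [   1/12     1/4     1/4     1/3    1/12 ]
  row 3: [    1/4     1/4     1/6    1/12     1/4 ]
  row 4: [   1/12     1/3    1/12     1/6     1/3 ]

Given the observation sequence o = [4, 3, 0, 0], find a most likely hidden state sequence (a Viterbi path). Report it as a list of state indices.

path = [1, 2, 3, 0]

t=0: δ = [6.944e-03, 8.333e-02, 2.083e-02, 6.250e-02, 2.778e-02]  (obs o_0=4)
t=1: δ = [5.208e-03, 3.472e-03, 6.944e-03, 1.302e-03, 2.315e-03]  ψ = [3, 1, 1, 3, 1]  (obs o_1=3)
t=2: δ = [2.894e-04, 2.894e-04, 7.234e-05, 2.894e-04, 1.447e-04]  ψ = [2, 0, 0, 2, 2]  (obs o_2=0)
t=3: δ = [2.411e-05, 1.608e-05, 6.028e-06, 1.808e-05, 4.019e-06]  ψ = [3, 0, 1, 3, 0]  (obs o_3=0)
backtrack: best end state = 0; path = [1, 2, 3, 0]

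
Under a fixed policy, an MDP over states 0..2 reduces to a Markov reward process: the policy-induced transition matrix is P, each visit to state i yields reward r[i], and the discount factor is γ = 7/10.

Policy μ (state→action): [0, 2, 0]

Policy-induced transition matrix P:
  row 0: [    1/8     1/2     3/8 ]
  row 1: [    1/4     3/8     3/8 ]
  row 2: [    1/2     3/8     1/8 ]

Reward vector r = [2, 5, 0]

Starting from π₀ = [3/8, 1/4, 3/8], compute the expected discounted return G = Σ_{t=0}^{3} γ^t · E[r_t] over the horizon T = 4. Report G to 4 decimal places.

t=0: π = [0.3750, 0.2500, 0.3750], E[r] = 2.0000, γ^t·E[r] = 2.000000, running G = 2.000000
t=1: π = [0.2969, 0.4219, 0.2813], E[r] = 2.7031, γ^t·E[r] = 1.892188, running G = 3.892188
t=2: π = [0.2832, 0.4121, 0.3047], E[r] = 2.6270, γ^t·E[r] = 1.287207, running G = 5.179395
t=3: π = [0.2908, 0.4104, 0.2988], E[r] = 2.6335, γ^t·E[r] = 0.903306, running G = 6.082700

G = 6.0827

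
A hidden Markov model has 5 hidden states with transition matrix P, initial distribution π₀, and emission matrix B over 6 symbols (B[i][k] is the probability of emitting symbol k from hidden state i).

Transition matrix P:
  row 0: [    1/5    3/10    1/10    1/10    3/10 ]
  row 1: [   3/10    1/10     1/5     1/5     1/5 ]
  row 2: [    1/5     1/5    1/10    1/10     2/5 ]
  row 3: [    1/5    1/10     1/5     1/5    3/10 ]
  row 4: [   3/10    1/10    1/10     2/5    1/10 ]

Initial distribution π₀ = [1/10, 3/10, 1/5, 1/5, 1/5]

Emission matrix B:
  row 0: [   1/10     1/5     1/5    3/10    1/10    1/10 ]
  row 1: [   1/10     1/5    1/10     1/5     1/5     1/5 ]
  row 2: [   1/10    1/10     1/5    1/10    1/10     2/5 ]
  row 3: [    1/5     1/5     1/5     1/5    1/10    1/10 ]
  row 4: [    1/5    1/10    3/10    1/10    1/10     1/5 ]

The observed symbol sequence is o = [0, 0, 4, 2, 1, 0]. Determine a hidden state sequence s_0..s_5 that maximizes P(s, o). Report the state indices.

path = [3, 4, 3, 4, 3, 4]

t=0: δ = [1.000e-02, 3.000e-02, 2.000e-02, 4.000e-02, 4.000e-02]  (obs o_0=0)
t=1: δ = [1.200e-03, 4.000e-04, 8.000e-04, 3.200e-03, 2.400e-03]  ψ = [4, 2, 3, 4, 3]  (obs o_1=0)
t=2: δ = [7.200e-05, 7.200e-05, 6.400e-05, 9.600e-05, 9.600e-05]  ψ = [4, 0, 3, 4, 3]  (obs o_2=4)
t=3: δ = [5.760e-06, 2.160e-06, 3.840e-06, 7.680e-06, 8.640e-06]  ψ = [4, 0, 3, 4, 3]  (obs o_3=2)
t=4: δ = [5.184e-07, 3.456e-07, 1.536e-07, 6.912e-07, 2.304e-07]  ψ = [4, 0, 3, 4, 3]  (obs o_4=1)
t=5: δ = [1.382e-08, 1.555e-08, 1.382e-08, 2.765e-08, 4.147e-08]  ψ = [3, 0, 3, 3, 3]  (obs o_5=0)
backtrack: best end state = 4; path = [3, 4, 3, 4, 3, 4]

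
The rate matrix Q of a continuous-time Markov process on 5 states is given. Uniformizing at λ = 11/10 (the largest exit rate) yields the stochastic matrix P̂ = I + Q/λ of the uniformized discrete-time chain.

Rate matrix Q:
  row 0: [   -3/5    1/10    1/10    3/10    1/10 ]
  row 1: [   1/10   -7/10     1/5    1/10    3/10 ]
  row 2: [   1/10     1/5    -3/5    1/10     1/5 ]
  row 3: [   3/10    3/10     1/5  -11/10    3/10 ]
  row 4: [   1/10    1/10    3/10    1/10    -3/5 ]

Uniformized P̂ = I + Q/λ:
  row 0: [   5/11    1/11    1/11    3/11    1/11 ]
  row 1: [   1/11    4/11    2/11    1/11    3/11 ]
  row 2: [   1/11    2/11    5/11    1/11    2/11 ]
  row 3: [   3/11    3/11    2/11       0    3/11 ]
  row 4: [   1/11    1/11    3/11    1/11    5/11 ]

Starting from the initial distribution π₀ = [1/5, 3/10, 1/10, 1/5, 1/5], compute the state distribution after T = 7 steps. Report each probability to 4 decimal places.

π = [0.1751, 0.1858, 0.2612, 0.1125, 0.2654]

t=0: π = [0.2000, 0.3000, 0.1000, 0.2000, 0.2000]
t=1: π = [0.2000, 0.2182, 0.2091, 0.1091, 0.2636]
t=2: π = [0.1835, 0.1893, 0.2446, 0.1174, 0.2653]
t=3: π = [0.1790, 0.1861, 0.2560, 0.1136, 0.2654]
t=4: π = [0.1766, 0.1856, 0.2595, 0.1131, 0.2652]
t=5: π = [0.1757, 0.1857, 0.2606, 0.1127, 0.2652]
t=6: π = [0.1753, 0.1857, 0.2610, 0.1126, 0.2653]
t=7: π = [0.1751, 0.1858, 0.2612, 0.1125, 0.2654]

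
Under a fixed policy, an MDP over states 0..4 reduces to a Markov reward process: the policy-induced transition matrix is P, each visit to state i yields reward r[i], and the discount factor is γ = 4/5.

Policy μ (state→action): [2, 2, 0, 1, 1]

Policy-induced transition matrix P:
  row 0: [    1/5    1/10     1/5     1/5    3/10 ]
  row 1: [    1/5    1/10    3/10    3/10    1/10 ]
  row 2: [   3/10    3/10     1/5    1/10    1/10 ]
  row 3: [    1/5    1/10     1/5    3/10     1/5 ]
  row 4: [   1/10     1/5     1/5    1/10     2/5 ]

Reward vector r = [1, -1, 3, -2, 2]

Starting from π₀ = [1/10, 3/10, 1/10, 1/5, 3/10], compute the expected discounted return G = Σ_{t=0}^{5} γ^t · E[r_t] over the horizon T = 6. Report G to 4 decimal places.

G = 2.3287

t=0: π = [0.1000, 0.3000, 0.1000, 0.2000, 0.3000], E[r] = 0.3000, γ^t·E[r] = 0.300000, running G = 0.300000
t=1: π = [0.1800, 0.1500, 0.2300, 0.2100, 0.2300], E[r] = 0.7600, γ^t·E[r] = 0.608000, running G = 0.908000
t=2: π = [0.2000, 0.1690, 0.2150, 0.1900, 0.2260], E[r] = 0.7480, γ^t·E[r] = 0.478720, running G = 1.386720
t=3: π = [0.1989, 0.1656, 0.2169, 0.1918, 0.2268], E[r] = 0.7540, γ^t·E[r] = 0.386048, running G = 1.772768
t=4: π = [0.1990, 0.1661, 0.2166, 0.1914, 0.2270], E[r] = 0.7539, γ^t·E[r] = 0.308793, running G = 2.081561
t=5: π = [0.1990, 0.1660, 0.2166, 0.1914, 0.2270], E[r] = 0.7541, γ^t·E[r] = 0.247092, running G = 2.328654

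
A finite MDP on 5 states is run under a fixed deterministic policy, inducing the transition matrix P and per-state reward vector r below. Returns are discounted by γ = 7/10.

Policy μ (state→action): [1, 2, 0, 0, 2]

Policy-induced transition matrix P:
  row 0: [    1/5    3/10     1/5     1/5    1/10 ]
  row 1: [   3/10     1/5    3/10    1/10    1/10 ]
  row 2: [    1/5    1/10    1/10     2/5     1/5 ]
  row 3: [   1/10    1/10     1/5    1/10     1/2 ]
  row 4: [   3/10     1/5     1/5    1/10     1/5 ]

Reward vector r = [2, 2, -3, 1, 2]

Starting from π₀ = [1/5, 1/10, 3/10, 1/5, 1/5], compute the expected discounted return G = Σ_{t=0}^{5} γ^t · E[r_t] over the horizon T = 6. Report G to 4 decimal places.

t=0: π = [0.2000, 0.1000, 0.3000, 0.2000, 0.2000], E[r] = 0.3000, γ^t·E[r] = 0.300000, running G = 0.300000
t=1: π = [0.2100, 0.1700, 0.1800, 0.2100, 0.2300], E[r] = 0.8900, γ^t·E[r] = 0.623000, running G = 0.923000
t=2: π = [0.2190, 0.1820, 0.1990, 0.1750, 0.2250], E[r] = 0.8300, γ^t·E[r] = 0.406700, running G = 1.329700
t=3: π = [0.2232, 0.1845, 0.1983, 0.1816, 0.2124], E[r] = 0.8269, γ^t·E[r] = 0.283627, running G = 1.613327
t=4: π = [0.2215, 0.1843, 0.1986, 0.1818, 0.2137], E[r] = 0.8251, γ^t·E[r] = 0.198104, running G = 1.811431
t=5: π = [0.2216, 0.1841, 0.1986, 0.1817, 0.2140], E[r] = 0.8254, γ^t·E[r] = 0.138726, running G = 1.950157

G = 1.9502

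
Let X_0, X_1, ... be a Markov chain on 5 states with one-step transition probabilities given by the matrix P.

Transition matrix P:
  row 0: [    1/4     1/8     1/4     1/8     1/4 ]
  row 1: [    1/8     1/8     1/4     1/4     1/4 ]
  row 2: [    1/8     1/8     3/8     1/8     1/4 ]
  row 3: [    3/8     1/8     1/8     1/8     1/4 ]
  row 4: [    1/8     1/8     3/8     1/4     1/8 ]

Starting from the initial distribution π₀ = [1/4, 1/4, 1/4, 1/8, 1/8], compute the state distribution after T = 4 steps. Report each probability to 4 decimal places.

π = [0.1910, 0.1250, 0.2934, 0.1684, 0.2222]

t=0: π = [0.2500, 0.2500, 0.2500, 0.1250, 0.1250]
t=1: π = [0.1875, 0.1250, 0.2813, 0.1719, 0.2344]
t=2: π = [0.1914, 0.1250, 0.2930, 0.1699, 0.2207]
t=3: π = [0.1914, 0.1250, 0.2930, 0.1682, 0.2224]
t=4: π = [0.1910, 0.1250, 0.2934, 0.1684, 0.2222]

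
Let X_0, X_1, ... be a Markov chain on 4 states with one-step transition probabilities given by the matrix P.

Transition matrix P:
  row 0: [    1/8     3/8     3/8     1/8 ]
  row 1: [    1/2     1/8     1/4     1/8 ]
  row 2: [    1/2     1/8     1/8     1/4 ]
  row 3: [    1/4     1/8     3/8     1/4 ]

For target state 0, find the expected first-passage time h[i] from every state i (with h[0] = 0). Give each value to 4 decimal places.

h = [0.0000, 2.1947, 2.2655, 2.8319]

First-step conditioning: h[0] = 0; for i ≠ 0, h[i] = 1 + Σ_k P[i][k]·h[k].
  h[1] = 1 + 1/8·h[1] + 1/4·h[2] + 1/8·h[3]
  h[2] = 1 + 1/8·h[1] + 1/8·h[2] + 1/4·h[3]
  h[3] = 1 + 1/8·h[1] + 3/8·h[2] + 1/4·h[3]
Solving the 3×3 linear system over states ≠ 0 gives exactly h = [0, 248/113, 256/113, 320/113] (h[0] = 0 is the target).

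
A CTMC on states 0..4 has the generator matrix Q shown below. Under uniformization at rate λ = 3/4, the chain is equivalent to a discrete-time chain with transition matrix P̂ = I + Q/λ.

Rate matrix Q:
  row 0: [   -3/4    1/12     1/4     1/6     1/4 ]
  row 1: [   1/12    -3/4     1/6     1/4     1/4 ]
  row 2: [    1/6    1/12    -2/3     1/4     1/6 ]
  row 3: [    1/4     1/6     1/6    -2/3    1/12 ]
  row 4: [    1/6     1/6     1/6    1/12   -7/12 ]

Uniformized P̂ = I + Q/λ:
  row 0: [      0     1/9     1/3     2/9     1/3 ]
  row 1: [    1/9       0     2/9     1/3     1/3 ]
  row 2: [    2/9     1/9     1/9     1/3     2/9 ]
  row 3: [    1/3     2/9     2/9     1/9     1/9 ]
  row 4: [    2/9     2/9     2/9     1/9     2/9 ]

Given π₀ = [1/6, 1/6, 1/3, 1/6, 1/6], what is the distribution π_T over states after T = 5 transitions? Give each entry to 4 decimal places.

t=0: π = [0.1667, 0.1667, 0.3333, 0.1667, 0.1667]
t=1: π = [0.1852, 0.1296, 0.2037, 0.2407, 0.2407]
t=2: π = [0.1934, 0.1502, 0.2202, 0.2058, 0.2305]
t=3: π = [0.1854, 0.1429, 0.2193, 0.2149, 0.2375]
t=4: π = [0.1890, 0.1455, 0.2185, 0.2122, 0.2348]
t=5: π = [0.1876, 0.1446, 0.2190, 0.2130, 0.2358]

π = [0.1876, 0.1446, 0.2190, 0.2130, 0.2358]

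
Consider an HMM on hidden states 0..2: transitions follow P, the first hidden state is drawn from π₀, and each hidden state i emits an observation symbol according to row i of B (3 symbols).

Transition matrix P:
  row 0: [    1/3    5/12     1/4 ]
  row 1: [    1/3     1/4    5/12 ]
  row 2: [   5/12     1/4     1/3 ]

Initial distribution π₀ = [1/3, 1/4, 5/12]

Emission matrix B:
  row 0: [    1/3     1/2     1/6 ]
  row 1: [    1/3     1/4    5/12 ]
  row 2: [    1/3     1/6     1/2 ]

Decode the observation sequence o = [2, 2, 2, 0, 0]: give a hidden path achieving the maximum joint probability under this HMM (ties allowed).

path = [2, 2, 2, 0, 1]

t=0: δ = [5.556e-02, 1.042e-01, 2.083e-01]  (obs o_0=2)
t=1: δ = [1.447e-02, 2.170e-02, 3.472e-02]  ψ = [2, 2, 2]  (obs o_1=2)
t=2: δ = [2.411e-03, 3.617e-03, 5.787e-03]  ψ = [2, 2, 2]  (obs o_2=2)
t=3: δ = [8.038e-04, 4.823e-04, 6.430e-04]  ψ = [2, 2, 2]  (obs o_3=0)
t=4: δ = [8.931e-05, 1.116e-04, 7.144e-05]  ψ = [0, 0, 2]  (obs o_4=0)
backtrack: best end state = 1; path = [2, 2, 2, 0, 1]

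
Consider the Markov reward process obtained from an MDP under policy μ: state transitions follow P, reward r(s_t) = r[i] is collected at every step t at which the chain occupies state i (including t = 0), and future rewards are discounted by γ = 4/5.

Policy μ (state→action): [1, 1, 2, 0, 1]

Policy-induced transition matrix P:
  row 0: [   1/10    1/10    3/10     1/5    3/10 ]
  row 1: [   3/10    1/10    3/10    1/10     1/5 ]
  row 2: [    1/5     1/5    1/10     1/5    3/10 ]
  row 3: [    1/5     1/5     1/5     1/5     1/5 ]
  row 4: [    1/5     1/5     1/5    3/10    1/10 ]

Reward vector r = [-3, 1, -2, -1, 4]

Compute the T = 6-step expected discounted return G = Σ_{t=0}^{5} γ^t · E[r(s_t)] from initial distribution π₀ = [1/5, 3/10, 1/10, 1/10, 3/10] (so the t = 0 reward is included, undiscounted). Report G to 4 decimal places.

t=0: π = [0.2000, 0.3000, 0.1000, 0.1000, 0.3000], E[r] = 0.6000, γ^t·E[r] = 0.600000, running G = 0.600000
t=1: π = [0.2100, 0.1500, 0.2400, 0.2000, 0.2000], E[r] = -0.3600, γ^t·E[r] = -0.288000, running G = 0.312000
t=2: π = [0.1940, 0.1640, 0.2120, 0.2050, 0.2250], E[r] = -0.1470, γ^t·E[r] = -0.094080, running G = 0.217920
t=3: π = [0.1970, 0.1642, 0.2146, 0.2061, 0.2181], E[r] = -0.1897, γ^t·E[r] = -0.097126, running G = 0.120794
t=4: π = [0.1967, 0.1639, 0.2147, 0.2054, 0.2194], E[r] = -0.1836, γ^t·E[r] = -0.075198, running G = 0.045595
t=5: π = [0.1967, 0.1639, 0.2146, 0.2055, 0.2192], E[r] = -0.1841, γ^t·E[r] = -0.060336, running G = -0.014741

G = -0.0147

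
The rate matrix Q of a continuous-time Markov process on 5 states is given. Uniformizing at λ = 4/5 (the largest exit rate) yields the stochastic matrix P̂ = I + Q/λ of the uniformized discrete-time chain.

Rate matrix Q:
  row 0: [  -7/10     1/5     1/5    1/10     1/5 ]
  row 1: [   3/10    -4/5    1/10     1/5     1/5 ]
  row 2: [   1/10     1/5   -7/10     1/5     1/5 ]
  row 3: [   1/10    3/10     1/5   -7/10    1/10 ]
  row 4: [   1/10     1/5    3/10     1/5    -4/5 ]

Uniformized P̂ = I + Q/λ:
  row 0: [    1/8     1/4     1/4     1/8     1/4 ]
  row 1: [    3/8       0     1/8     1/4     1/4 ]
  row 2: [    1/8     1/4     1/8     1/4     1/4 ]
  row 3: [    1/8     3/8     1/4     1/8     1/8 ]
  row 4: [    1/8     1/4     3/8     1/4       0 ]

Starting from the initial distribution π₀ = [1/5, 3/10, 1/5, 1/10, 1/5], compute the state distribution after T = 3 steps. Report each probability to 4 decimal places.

π = [0.1824, 0.2174, 0.2154, 0.2037, 0.1811]

t=0: π = [0.2000, 0.3000, 0.2000, 0.1000, 0.2000]
t=1: π = [0.2000, 0.1875, 0.2125, 0.2125, 0.1875]
t=2: π = [0.1719, 0.2297, 0.2234, 0.1984, 0.1766]
t=3: π = [0.1824, 0.2174, 0.2154, 0.2037, 0.1811]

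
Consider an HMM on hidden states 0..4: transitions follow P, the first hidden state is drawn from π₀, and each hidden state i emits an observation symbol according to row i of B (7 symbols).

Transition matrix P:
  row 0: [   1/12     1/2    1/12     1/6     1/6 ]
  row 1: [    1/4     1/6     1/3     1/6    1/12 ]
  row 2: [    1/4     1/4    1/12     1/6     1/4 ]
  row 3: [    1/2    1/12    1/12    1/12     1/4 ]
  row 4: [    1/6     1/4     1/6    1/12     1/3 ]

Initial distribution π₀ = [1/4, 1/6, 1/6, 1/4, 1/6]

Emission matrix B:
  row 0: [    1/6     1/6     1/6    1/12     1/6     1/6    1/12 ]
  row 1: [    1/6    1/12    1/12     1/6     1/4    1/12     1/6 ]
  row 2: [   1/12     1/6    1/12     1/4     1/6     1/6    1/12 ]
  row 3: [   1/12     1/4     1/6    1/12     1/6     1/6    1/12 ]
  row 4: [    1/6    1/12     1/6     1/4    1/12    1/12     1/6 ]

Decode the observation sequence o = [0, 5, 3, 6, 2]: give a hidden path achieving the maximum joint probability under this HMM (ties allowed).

t=0: δ = [4.167e-02, 2.778e-02, 1.389e-02, 2.083e-02, 2.778e-02]  (obs o_0=0)
t=1: δ = [1.736e-03, 1.736e-03, 1.543e-03, 1.157e-03, 7.716e-04]  ψ = [3, 0, 1, 0, 4]  (obs o_1=5)
t=2: δ = [4.823e-05, 1.447e-04, 1.447e-04, 2.411e-05, 9.645e-05]  ψ = [3, 0, 1, 0, 2]  (obs o_2=3)
t=3: δ = [3.014e-06, 6.028e-06, 4.019e-06, 2.009e-06, 6.028e-06]  ψ = [1, 2, 1, 1, 2]  (obs o_3=6)
t=4: δ = [2.512e-07, 1.256e-07, 1.674e-07, 1.674e-07, 3.349e-07]  ψ = [1, 0, 1, 1, 4]  (obs o_4=2)
backtrack: best end state = 4; path = [0, 1, 2, 4, 4]

path = [0, 1, 2, 4, 4]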